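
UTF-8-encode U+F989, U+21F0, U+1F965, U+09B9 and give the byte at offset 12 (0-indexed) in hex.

U+F989 → 3-byte form EF A6 89 at offsets 0–2.
U+21F0 → 3-byte form E2 87 B0 at offsets 3–5.
U+1F965 → 4-byte form F0 9F A5 A5 at offsets 6–9.
U+09B9 → 3-byte form E0 A6 B9 at offsets 10–12.
Offset 12 falls in char 4's range; it's byte 3 of E0 A6 B9 = 0xB9.

0xB9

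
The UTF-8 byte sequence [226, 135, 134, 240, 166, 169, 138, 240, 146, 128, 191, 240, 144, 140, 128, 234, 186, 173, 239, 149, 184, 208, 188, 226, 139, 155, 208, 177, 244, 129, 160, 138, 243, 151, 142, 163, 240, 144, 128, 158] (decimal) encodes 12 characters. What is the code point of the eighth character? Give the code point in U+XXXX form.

U+22DB

Offset 0: leading byte 0xE2 = 11100010 → 3-byte char #1 = E2 87 86.
Offset 3: leading byte 0xF0 = 11110000 → 4-byte char #2 = F0 A6 A9 8A.
Offset 7: leading byte 0xF0 = 11110000 → 4-byte char #3 = F0 92 80 BF.
Offset 11: leading byte 0xF0 = 11110000 → 4-byte char #4 = F0 90 8C 80.
Offset 15: leading byte 0xEA = 11101010 → 3-byte char #5 = EA BA AD.
Offset 18: leading byte 0xEF = 11101111 → 3-byte char #6 = EF 95 B8.
Offset 21: leading byte 0xD0 = 11010000 → 2-byte char #7 = D0 BC.
Offset 23: leading byte 0xE2 = 11100010 → 3-byte char #8 = E2 8B 9B.
Leading byte 0xE2 = 11100010 matches 1110xxxx → 3-byte sequence.
Byte 1: 0xE2 = 11100010, payload 0010 (4 bits).
Byte 2: 0x8B = 10001011 (10xxxxxx ✓), payload 001011.
Byte 3: 0x9B = 10011011 (10xxxxxx ✓), payload 011011.
Concatenate: 0010001011011011 = 0x22DB (16 bits → U+22DB).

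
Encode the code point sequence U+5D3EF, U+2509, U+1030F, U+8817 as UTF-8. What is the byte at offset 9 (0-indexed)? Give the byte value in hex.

U+5D3EF → 4-byte form F1 9D 8F AF at offsets 0–3.
U+2509 → 3-byte form E2 94 89 at offsets 4–6.
U+1030F → 4-byte form F0 90 8C 8F at offsets 7–10.
Offset 9 falls in char 3's range; it's byte 3 of F0 90 8C 8F = 0x8C.

0x8C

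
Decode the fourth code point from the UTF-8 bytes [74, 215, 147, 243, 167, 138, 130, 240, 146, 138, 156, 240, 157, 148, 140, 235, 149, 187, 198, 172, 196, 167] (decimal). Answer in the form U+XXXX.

Offset 0: leading byte 0x4A = 01001010 → 1-byte char #1 = 4A.
Offset 1: leading byte 0xD7 = 11010111 → 2-byte char #2 = D7 93.
Offset 3: leading byte 0xF3 = 11110011 → 4-byte char #3 = F3 A7 8A 82.
Offset 7: leading byte 0xF0 = 11110000 → 4-byte char #4 = F0 92 8A 9C.
Leading byte 0xF0 = 11110000 matches 11110xxx → 4-byte sequence.
Byte 1: 0xF0 = 11110000, payload 000 (3 bits).
Byte 2: 0x92 = 10010010 (10xxxxxx ✓), payload 010010.
Byte 3: 0x8A = 10001010 (10xxxxxx ✓), payload 001010.
Byte 4: 0x9C = 10011100 (10xxxxxx ✓), payload 011100.
Concatenate: 000010010001010011100 = 0x1229C (21 bits → U+1229C).

U+1229C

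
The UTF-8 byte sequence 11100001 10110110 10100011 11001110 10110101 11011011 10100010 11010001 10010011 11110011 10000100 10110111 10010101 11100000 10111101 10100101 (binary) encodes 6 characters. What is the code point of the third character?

Offset 0: leading byte 0xE1 = 11100001 → 3-byte char #1 = E1 B6 A3.
Offset 3: leading byte 0xCE = 11001110 → 2-byte char #2 = CE B5.
Offset 5: leading byte 0xDB = 11011011 → 2-byte char #3 = DB A2.
Leading byte 0xDB = 11011011 matches 110xxxxx → 2-byte sequence.
Byte 1: 0xDB = 11011011, payload 11011 (5 bits).
Byte 2: 0xA2 = 10100010 (10xxxxxx ✓), payload 100010.
Concatenate: 11011100010 = 0x6E2 (11 bits → U+06E2).

U+06E2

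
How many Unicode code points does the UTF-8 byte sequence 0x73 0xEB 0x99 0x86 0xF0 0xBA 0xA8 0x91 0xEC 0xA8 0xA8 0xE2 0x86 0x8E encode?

Byte at offset 0: 0x73 = 01110011 → 1-byte char (#1). Advance 1.
Byte at offset 1: 0xEB = 11101011 → 3-byte char (#2). Advance 3.
Byte at offset 4: 0xF0 = 11110000 → 4-byte char (#3). Advance 4.
Byte at offset 8: 0xEC = 11101100 → 3-byte char (#4). Advance 3.
Byte at offset 11: 0xE2 = 11100010 → 3-byte char (#5). Advance 3.
Reached end at offset 14 after 5 code points.

5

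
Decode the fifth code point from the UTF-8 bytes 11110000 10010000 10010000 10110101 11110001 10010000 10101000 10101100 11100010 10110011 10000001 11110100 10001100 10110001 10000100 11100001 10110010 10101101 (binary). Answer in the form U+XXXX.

Offset 0: leading byte 0xF0 = 11110000 → 4-byte char #1 = F0 90 90 B5.
Offset 4: leading byte 0xF1 = 11110001 → 4-byte char #2 = F1 90 A8 AC.
Offset 8: leading byte 0xE2 = 11100010 → 3-byte char #3 = E2 B3 81.
Offset 11: leading byte 0xF4 = 11110100 → 4-byte char #4 = F4 8C B1 84.
Offset 15: leading byte 0xE1 = 11100001 → 3-byte char #5 = E1 B2 AD.
Leading byte 0xE1 = 11100001 matches 1110xxxx → 3-byte sequence.
Byte 1: 0xE1 = 11100001, payload 0001 (4 bits).
Byte 2: 0xB2 = 10110010 (10xxxxxx ✓), payload 110010.
Byte 3: 0xAD = 10101101 (10xxxxxx ✓), payload 101101.
Concatenate: 0001110010101101 = 0x1CAD (16 bits → U+1CAD).

U+1CAD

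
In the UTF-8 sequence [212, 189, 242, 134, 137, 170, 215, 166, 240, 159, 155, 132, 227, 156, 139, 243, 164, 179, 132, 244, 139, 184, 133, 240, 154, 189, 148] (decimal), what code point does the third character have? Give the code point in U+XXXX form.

Offset 0: leading byte 0xD4 = 11010100 → 2-byte char #1 = D4 BD.
Offset 2: leading byte 0xF2 = 11110010 → 4-byte char #2 = F2 86 89 AA.
Offset 6: leading byte 0xD7 = 11010111 → 2-byte char #3 = D7 A6.
Leading byte 0xD7 = 11010111 matches 110xxxxx → 2-byte sequence.
Byte 1: 0xD7 = 11010111, payload 10111 (5 bits).
Byte 2: 0xA6 = 10100110 (10xxxxxx ✓), payload 100110.
Concatenate: 10111100110 = 0x5E6 (11 bits → U+05E6).

U+05E6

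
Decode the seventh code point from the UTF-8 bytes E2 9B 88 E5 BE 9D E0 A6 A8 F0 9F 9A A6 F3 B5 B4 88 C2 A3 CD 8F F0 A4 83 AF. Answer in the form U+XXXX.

Offset 0: leading byte 0xE2 = 11100010 → 3-byte char #1 = E2 9B 88.
Offset 3: leading byte 0xE5 = 11100101 → 3-byte char #2 = E5 BE 9D.
Offset 6: leading byte 0xE0 = 11100000 → 3-byte char #3 = E0 A6 A8.
Offset 9: leading byte 0xF0 = 11110000 → 4-byte char #4 = F0 9F 9A A6.
Offset 13: leading byte 0xF3 = 11110011 → 4-byte char #5 = F3 B5 B4 88.
Offset 17: leading byte 0xC2 = 11000010 → 2-byte char #6 = C2 A3.
Offset 19: leading byte 0xCD = 11001101 → 2-byte char #7 = CD 8F.
Leading byte 0xCD = 11001101 matches 110xxxxx → 2-byte sequence.
Byte 1: 0xCD = 11001101, payload 01101 (5 bits).
Byte 2: 0x8F = 10001111 (10xxxxxx ✓), payload 001111.
Concatenate: 01101001111 = 0x34F (11 bits → U+034F).

U+034F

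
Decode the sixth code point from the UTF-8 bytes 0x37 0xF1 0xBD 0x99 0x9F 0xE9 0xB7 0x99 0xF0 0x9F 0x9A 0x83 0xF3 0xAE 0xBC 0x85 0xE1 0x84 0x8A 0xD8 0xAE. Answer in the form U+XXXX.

Offset 0: leading byte 0x37 = 00110111 → 1-byte char #1 = 37.
Offset 1: leading byte 0xF1 = 11110001 → 4-byte char #2 = F1 BD 99 9F.
Offset 5: leading byte 0xE9 = 11101001 → 3-byte char #3 = E9 B7 99.
Offset 8: leading byte 0xF0 = 11110000 → 4-byte char #4 = F0 9F 9A 83.
Offset 12: leading byte 0xF3 = 11110011 → 4-byte char #5 = F3 AE BC 85.
Offset 16: leading byte 0xE1 = 11100001 → 3-byte char #6 = E1 84 8A.
Leading byte 0xE1 = 11100001 matches 1110xxxx → 3-byte sequence.
Byte 1: 0xE1 = 11100001, payload 0001 (4 bits).
Byte 2: 0x84 = 10000100 (10xxxxxx ✓), payload 000100.
Byte 3: 0x8A = 10001010 (10xxxxxx ✓), payload 001010.
Concatenate: 0001000100001010 = 0x110A (16 bits → U+110A).

U+110A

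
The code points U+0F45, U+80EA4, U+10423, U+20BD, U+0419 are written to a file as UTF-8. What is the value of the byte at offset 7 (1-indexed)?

1-indexed offset 7 is 0-indexed offset 6.
U+0F45 → 3-byte form E0 BD 85 at offsets 0–2.
U+80EA4 → 4-byte form F2 80 BA A4 at offsets 3–6.
Offset 6 falls in char 2's range; it's byte 4 of F2 80 BA A4 = 0xA4.

0xA4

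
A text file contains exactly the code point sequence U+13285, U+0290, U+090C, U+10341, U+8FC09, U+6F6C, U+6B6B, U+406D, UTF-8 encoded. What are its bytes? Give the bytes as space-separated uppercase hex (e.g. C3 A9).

F0 93 8A 85 CA 90 E0 A4 8C F0 90 8D 81 F2 8F B0 89 E6 BD AC E6 AD AB E4 81 AD

U+13285: 4-byte form → F0 93 8A 85.
U+0290: 2-byte form → CA 90.
U+090C: 3-byte form → E0 A4 8C.
U+10341: 4-byte form → F0 90 8D 81.
U+8FC09: 4-byte form → F2 8F B0 89.
U+6F6C: 3-byte form → E6 BD AC.
U+6B6B: 3-byte form → E6 AD AB.
U+406D: 3-byte form → E4 81 AD.
Concatenated (26 bytes): F0 93 8A 85 CA 90 E0 A4 8C F0 90 8D 81 F2 8F B0 89 E6 BD AC E6 AD AB E4 81 AD.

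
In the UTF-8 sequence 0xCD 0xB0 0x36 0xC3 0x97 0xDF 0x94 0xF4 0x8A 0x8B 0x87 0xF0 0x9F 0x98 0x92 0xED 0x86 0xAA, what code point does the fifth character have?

U+10A2C7

Offset 0: leading byte 0xCD = 11001101 → 2-byte char #1 = CD B0.
Offset 2: leading byte 0x36 = 00110110 → 1-byte char #2 = 36.
Offset 3: leading byte 0xC3 = 11000011 → 2-byte char #3 = C3 97.
Offset 5: leading byte 0xDF = 11011111 → 2-byte char #4 = DF 94.
Offset 7: leading byte 0xF4 = 11110100 → 4-byte char #5 = F4 8A 8B 87.
Leading byte 0xF4 = 11110100 matches 11110xxx → 4-byte sequence.
Byte 1: 0xF4 = 11110100, payload 100 (3 bits).
Byte 2: 0x8A = 10001010 (10xxxxxx ✓), payload 001010.
Byte 3: 0x8B = 10001011 (10xxxxxx ✓), payload 001011.
Byte 4: 0x87 = 10000111 (10xxxxxx ✓), payload 000111.
Concatenate: 100001010001011000111 = 0x10A2C7 (21 bits → U+10A2C7).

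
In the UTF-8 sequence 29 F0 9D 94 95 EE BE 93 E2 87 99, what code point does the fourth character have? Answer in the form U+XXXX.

U+21D9

Offset 0: leading byte 0x29 = 00101001 → 1-byte char #1 = 29.
Offset 1: leading byte 0xF0 = 11110000 → 4-byte char #2 = F0 9D 94 95.
Offset 5: leading byte 0xEE = 11101110 → 3-byte char #3 = EE BE 93.
Offset 8: leading byte 0xE2 = 11100010 → 3-byte char #4 = E2 87 99.
Leading byte 0xE2 = 11100010 matches 1110xxxx → 3-byte sequence.
Byte 1: 0xE2 = 11100010, payload 0010 (4 bits).
Byte 2: 0x87 = 10000111 (10xxxxxx ✓), payload 000111.
Byte 3: 0x99 = 10011001 (10xxxxxx ✓), payload 011001.
Concatenate: 0010000111011001 = 0x21D9 (16 bits → U+21D9).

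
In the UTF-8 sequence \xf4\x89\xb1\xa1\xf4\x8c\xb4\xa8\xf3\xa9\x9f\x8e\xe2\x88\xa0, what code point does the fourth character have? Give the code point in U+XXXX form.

Offset 0: leading byte 0xF4 = 11110100 → 4-byte char #1 = F4 89 B1 A1.
Offset 4: leading byte 0xF4 = 11110100 → 4-byte char #2 = F4 8C B4 A8.
Offset 8: leading byte 0xF3 = 11110011 → 4-byte char #3 = F3 A9 9F 8E.
Offset 12: leading byte 0xE2 = 11100010 → 3-byte char #4 = E2 88 A0.
Leading byte 0xE2 = 11100010 matches 1110xxxx → 3-byte sequence.
Byte 1: 0xE2 = 11100010, payload 0010 (4 bits).
Byte 2: 0x88 = 10001000 (10xxxxxx ✓), payload 001000.
Byte 3: 0xA0 = 10100000 (10xxxxxx ✓), payload 100000.
Concatenate: 0010001000100000 = 0x2220 (16 bits → U+2220).

U+2220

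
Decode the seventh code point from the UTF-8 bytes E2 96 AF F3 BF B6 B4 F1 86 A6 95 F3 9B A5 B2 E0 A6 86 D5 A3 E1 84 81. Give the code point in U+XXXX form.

U+1101

Offset 0: leading byte 0xE2 = 11100010 → 3-byte char #1 = E2 96 AF.
Offset 3: leading byte 0xF3 = 11110011 → 4-byte char #2 = F3 BF B6 B4.
Offset 7: leading byte 0xF1 = 11110001 → 4-byte char #3 = F1 86 A6 95.
Offset 11: leading byte 0xF3 = 11110011 → 4-byte char #4 = F3 9B A5 B2.
Offset 15: leading byte 0xE0 = 11100000 → 3-byte char #5 = E0 A6 86.
Offset 18: leading byte 0xD5 = 11010101 → 2-byte char #6 = D5 A3.
Offset 20: leading byte 0xE1 = 11100001 → 3-byte char #7 = E1 84 81.
Leading byte 0xE1 = 11100001 matches 1110xxxx → 3-byte sequence.
Byte 1: 0xE1 = 11100001, payload 0001 (4 bits).
Byte 2: 0x84 = 10000100 (10xxxxxx ✓), payload 000100.
Byte 3: 0x81 = 10000001 (10xxxxxx ✓), payload 000001.
Concatenate: 0001000100000001 = 0x1101 (16 bits → U+1101).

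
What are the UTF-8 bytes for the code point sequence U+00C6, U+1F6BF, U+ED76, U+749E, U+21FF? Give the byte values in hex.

C3 86 F0 9F 9A BF EE B5 B6 E7 92 9E E2 87 BF

U+00C6: 2-byte form → C3 86.
U+1F6BF: 4-byte form → F0 9F 9A BF.
U+ED76: 3-byte form → EE B5 B6.
U+749E: 3-byte form → E7 92 9E.
U+21FF: 3-byte form → E2 87 BF.
Concatenated (15 bytes): C3 86 F0 9F 9A BF EE B5 B6 E7 92 9E E2 87 BF.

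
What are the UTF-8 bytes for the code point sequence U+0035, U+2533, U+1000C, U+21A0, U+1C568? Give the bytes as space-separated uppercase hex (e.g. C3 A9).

U+0035: 1-byte form → 35.
U+2533: 3-byte form → E2 94 B3.
U+1000C: 4-byte form → F0 90 80 8C.
U+21A0: 3-byte form → E2 86 A0.
U+1C568: 4-byte form → F0 9C 95 A8.
Concatenated (15 bytes): 35 E2 94 B3 F0 90 80 8C E2 86 A0 F0 9C 95 A8.

35 E2 94 B3 F0 90 80 8C E2 86 A0 F0 9C 95 A8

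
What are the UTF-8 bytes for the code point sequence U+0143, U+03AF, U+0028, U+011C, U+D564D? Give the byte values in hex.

C5 83 CE AF 28 C4 9C F3 95 99 8D

U+0143: 2-byte form → C5 83.
U+03AF: 2-byte form → CE AF.
U+0028: 1-byte form → 28.
U+011C: 2-byte form → C4 9C.
U+D564D: 4-byte form → F3 95 99 8D.
Concatenated (11 bytes): C5 83 CE AF 28 C4 9C F3 95 99 8D.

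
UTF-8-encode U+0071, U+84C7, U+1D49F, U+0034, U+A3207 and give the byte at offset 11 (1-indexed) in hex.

1-indexed offset 11 is 0-indexed offset 10.
U+0071 → 1-byte form 71 at offsets 0–0.
U+84C7 → 3-byte form E8 93 87 at offsets 1–3.
U+1D49F → 4-byte form F0 9D 92 9F at offsets 4–7.
U+0034 → 1-byte form 34 at offsets 8–8.
U+A3207 → 4-byte form F2 A3 88 87 at offsets 9–12.
Offset 10 falls in char 5's range; it's byte 2 of F2 A3 88 87 = 0xA3.

0xA3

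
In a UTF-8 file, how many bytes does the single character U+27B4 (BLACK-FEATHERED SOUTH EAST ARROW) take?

3

U+27B4 = 0x27B4. UTF-8 uses 1 byte below 0x80, 2 below 0x800, 3 below 0x10000, 4 up to 0x10FFFF. 0x27B4 is in U+0800–U+FFFF → 3 bytes.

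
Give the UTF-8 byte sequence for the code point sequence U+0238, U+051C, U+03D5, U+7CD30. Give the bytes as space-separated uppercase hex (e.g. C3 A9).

U+0238: 2-byte form → C8 B8.
U+051C: 2-byte form → D4 9C.
U+03D5: 2-byte form → CF 95.
U+7CD30: 4-byte form → F1 BC B4 B0.
Concatenated (10 bytes): C8 B8 D4 9C CF 95 F1 BC B4 B0.

C8 B8 D4 9C CF 95 F1 BC B4 B0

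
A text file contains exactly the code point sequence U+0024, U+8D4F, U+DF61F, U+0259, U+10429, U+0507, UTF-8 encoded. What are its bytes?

24 E8 B5 8F F3 9F 98 9F C9 99 F0 90 90 A9 D4 87

U+0024: 1-byte form → 24.
U+8D4F: 3-byte form → E8 B5 8F.
U+DF61F: 4-byte form → F3 9F 98 9F.
U+0259: 2-byte form → C9 99.
U+10429: 4-byte form → F0 90 90 A9.
U+0507: 2-byte form → D4 87.
Concatenated (16 bytes): 24 E8 B5 8F F3 9F 98 9F C9 99 F0 90 90 A9 D4 87.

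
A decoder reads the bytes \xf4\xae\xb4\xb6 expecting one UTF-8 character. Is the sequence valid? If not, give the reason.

invalid (encodes a value above U+10FFFF)

Leading byte 0xF4 = 11110100 → 4-byte form.
Payload = 0x12ED36, which exceeds U+10FFFF, the maximum Unicode code point. (Leading bytes F5–FF, or F4 followed by ≥ 0x90, are invalid.)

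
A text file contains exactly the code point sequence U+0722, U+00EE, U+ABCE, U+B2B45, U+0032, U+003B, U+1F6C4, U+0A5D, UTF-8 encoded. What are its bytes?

DC A2 C3 AE EA AF 8E F2 B2 AD 85 32 3B F0 9F 9B 84 E0 A9 9D

U+0722: 2-byte form → DC A2.
U+00EE: 2-byte form → C3 AE.
U+ABCE: 3-byte form → EA AF 8E.
U+B2B45: 4-byte form → F2 B2 AD 85.
U+0032: 1-byte form → 32.
U+003B: 1-byte form → 3B.
U+1F6C4: 4-byte form → F0 9F 9B 84.
U+0A5D: 3-byte form → E0 A9 9D.
Concatenated (20 bytes): DC A2 C3 AE EA AF 8E F2 B2 AD 85 32 3B F0 9F 9B 84 E0 A9 9D.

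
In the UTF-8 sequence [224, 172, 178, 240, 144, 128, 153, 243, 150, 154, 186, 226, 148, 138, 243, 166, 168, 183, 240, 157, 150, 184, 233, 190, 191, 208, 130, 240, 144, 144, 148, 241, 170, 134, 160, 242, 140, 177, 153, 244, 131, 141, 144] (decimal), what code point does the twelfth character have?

U+103350

Offset 0: leading byte 0xE0 = 11100000 → 3-byte char #1 = E0 AC B2.
Offset 3: leading byte 0xF0 = 11110000 → 4-byte char #2 = F0 90 80 99.
Offset 7: leading byte 0xF3 = 11110011 → 4-byte char #3 = F3 96 9A BA.
Offset 11: leading byte 0xE2 = 11100010 → 3-byte char #4 = E2 94 8A.
Offset 14: leading byte 0xF3 = 11110011 → 4-byte char #5 = F3 A6 A8 B7.
Offset 18: leading byte 0xF0 = 11110000 → 4-byte char #6 = F0 9D 96 B8.
Offset 22: leading byte 0xE9 = 11101001 → 3-byte char #7 = E9 BE BF.
Offset 25: leading byte 0xD0 = 11010000 → 2-byte char #8 = D0 82.
Offset 27: leading byte 0xF0 = 11110000 → 4-byte char #9 = F0 90 90 94.
Offset 31: leading byte 0xF1 = 11110001 → 4-byte char #10 = F1 AA 86 A0.
Offset 35: leading byte 0xF2 = 11110010 → 4-byte char #11 = F2 8C B1 99.
Offset 39: leading byte 0xF4 = 11110100 → 4-byte char #12 = F4 83 8D 90.
Leading byte 0xF4 = 11110100 matches 11110xxx → 4-byte sequence.
Byte 1: 0xF4 = 11110100, payload 100 (3 bits).
Byte 2: 0x83 = 10000011 (10xxxxxx ✓), payload 000011.
Byte 3: 0x8D = 10001101 (10xxxxxx ✓), payload 001101.
Byte 4: 0x90 = 10010000 (10xxxxxx ✓), payload 010000.
Concatenate: 100000011001101010000 = 0x103350 (21 bits → U+103350).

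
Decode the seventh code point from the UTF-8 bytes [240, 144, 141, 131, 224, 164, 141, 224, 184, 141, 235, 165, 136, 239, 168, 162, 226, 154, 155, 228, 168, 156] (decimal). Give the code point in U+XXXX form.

U+4A1C

Offset 0: leading byte 0xF0 = 11110000 → 4-byte char #1 = F0 90 8D 83.
Offset 4: leading byte 0xE0 = 11100000 → 3-byte char #2 = E0 A4 8D.
Offset 7: leading byte 0xE0 = 11100000 → 3-byte char #3 = E0 B8 8D.
Offset 10: leading byte 0xEB = 11101011 → 3-byte char #4 = EB A5 88.
Offset 13: leading byte 0xEF = 11101111 → 3-byte char #5 = EF A8 A2.
Offset 16: leading byte 0xE2 = 11100010 → 3-byte char #6 = E2 9A 9B.
Offset 19: leading byte 0xE4 = 11100100 → 3-byte char #7 = E4 A8 9C.
Leading byte 0xE4 = 11100100 matches 1110xxxx → 3-byte sequence.
Byte 1: 0xE4 = 11100100, payload 0100 (4 bits).
Byte 2: 0xA8 = 10101000 (10xxxxxx ✓), payload 101000.
Byte 3: 0x9C = 10011100 (10xxxxxx ✓), payload 011100.
Concatenate: 0100101000011100 = 0x4A1C (16 bits → U+4A1C).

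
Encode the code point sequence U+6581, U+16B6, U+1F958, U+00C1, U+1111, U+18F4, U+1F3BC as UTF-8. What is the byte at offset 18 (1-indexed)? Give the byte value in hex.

1-indexed offset 18 is 0-indexed offset 17.
U+6581 → 3-byte form E6 96 81 at offsets 0–2.
U+16B6 → 3-byte form E1 9A B6 at offsets 3–5.
U+1F958 → 4-byte form F0 9F A5 98 at offsets 6–9.
U+00C1 → 2-byte form C3 81 at offsets 10–11.
U+1111 → 3-byte form E1 84 91 at offsets 12–14.
U+18F4 → 3-byte form E1 A3 B4 at offsets 15–17.
Offset 17 falls in char 6's range; it's byte 3 of E1 A3 B4 = 0xB4.

0xB4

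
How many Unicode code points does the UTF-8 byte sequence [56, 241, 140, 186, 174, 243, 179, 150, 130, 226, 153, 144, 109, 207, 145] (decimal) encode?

6

Byte at offset 0: 0x38 = 00111000 → 1-byte char (#1). Advance 1.
Byte at offset 1: 0xF1 = 11110001 → 4-byte char (#2). Advance 4.
Byte at offset 5: 0xF3 = 11110011 → 4-byte char (#3). Advance 4.
Byte at offset 9: 0xE2 = 11100010 → 3-byte char (#4). Advance 3.
Byte at offset 12: 0x6D = 01101101 → 1-byte char (#5). Advance 1.
Byte at offset 13: 0xCF = 11001111 → 2-byte char (#6). Advance 2.
Reached end at offset 15 after 6 code points.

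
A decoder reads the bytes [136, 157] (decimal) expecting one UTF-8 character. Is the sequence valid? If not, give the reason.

Byte 0x88 = 10001000 has the form 10xxxxxx — a continuation byte — but there is no preceding leading byte.

invalid (continuation byte with no leading byte)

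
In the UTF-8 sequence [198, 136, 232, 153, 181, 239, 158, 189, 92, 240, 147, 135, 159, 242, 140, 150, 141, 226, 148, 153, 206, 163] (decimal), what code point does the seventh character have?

U+2519

Offset 0: leading byte 0xC6 = 11000110 → 2-byte char #1 = C6 88.
Offset 2: leading byte 0xE8 = 11101000 → 3-byte char #2 = E8 99 B5.
Offset 5: leading byte 0xEF = 11101111 → 3-byte char #3 = EF 9E BD.
Offset 8: leading byte 0x5C = 01011100 → 1-byte char #4 = 5C.
Offset 9: leading byte 0xF0 = 11110000 → 4-byte char #5 = F0 93 87 9F.
Offset 13: leading byte 0xF2 = 11110010 → 4-byte char #6 = F2 8C 96 8D.
Offset 17: leading byte 0xE2 = 11100010 → 3-byte char #7 = E2 94 99.
Leading byte 0xE2 = 11100010 matches 1110xxxx → 3-byte sequence.
Byte 1: 0xE2 = 11100010, payload 0010 (4 bits).
Byte 2: 0x94 = 10010100 (10xxxxxx ✓), payload 010100.
Byte 3: 0x99 = 10011001 (10xxxxxx ✓), payload 011001.
Concatenate: 0010010100011001 = 0x2519 (16 bits → U+2519).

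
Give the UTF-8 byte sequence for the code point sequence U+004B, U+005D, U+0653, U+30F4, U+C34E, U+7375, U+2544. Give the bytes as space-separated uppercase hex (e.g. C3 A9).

U+004B: 1-byte form → 4B.
U+005D: 1-byte form → 5D.
U+0653: 2-byte form → D9 93.
U+30F4: 3-byte form → E3 83 B4.
U+C34E: 3-byte form → EC 8D 8E.
U+7375: 3-byte form → E7 8D B5.
U+2544: 3-byte form → E2 95 84.
Concatenated (16 bytes): 4B 5D D9 93 E3 83 B4 EC 8D 8E E7 8D B5 E2 95 84.

4B 5D D9 93 E3 83 B4 EC 8D 8E E7 8D B5 E2 95 84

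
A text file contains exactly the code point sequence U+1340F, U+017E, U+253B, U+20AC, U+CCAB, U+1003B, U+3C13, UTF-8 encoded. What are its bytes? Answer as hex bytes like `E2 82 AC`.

F0 93 90 8F C5 BE E2 94 BB E2 82 AC EC B2 AB F0 90 80 BB E3 B0 93

U+1340F: 4-byte form → F0 93 90 8F.
U+017E: 2-byte form → C5 BE.
U+253B: 3-byte form → E2 94 BB.
U+20AC: 3-byte form → E2 82 AC.
U+CCAB: 3-byte form → EC B2 AB.
U+1003B: 4-byte form → F0 90 80 BB.
U+3C13: 3-byte form → E3 B0 93.
Concatenated (22 bytes): F0 93 90 8F C5 BE E2 94 BB E2 82 AC EC B2 AB F0 90 80 BB E3 B0 93.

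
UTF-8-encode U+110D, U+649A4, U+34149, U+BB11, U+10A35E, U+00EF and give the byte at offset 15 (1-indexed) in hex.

0xF4

1-indexed offset 15 is 0-indexed offset 14.
U+110D → 3-byte form E1 84 8D at offsets 0–2.
U+649A4 → 4-byte form F1 A4 A6 A4 at offsets 3–6.
U+34149 → 4-byte form F0 B4 85 89 at offsets 7–10.
U+BB11 → 3-byte form EB AC 91 at offsets 11–13.
U+10A35E → 4-byte form F4 8A 8D 9E at offsets 14–17.
Offset 14 falls in char 5's range; it's byte 1 of F4 8A 8D 9E = 0xF4.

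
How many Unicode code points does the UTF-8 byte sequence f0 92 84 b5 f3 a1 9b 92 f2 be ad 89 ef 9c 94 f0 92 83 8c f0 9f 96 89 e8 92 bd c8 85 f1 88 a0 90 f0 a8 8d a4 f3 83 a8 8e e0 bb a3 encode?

Byte at offset 0: 0xF0 = 11110000 → 4-byte char (#1). Advance 4.
Byte at offset 4: 0xF3 = 11110011 → 4-byte char (#2). Advance 4.
Byte at offset 8: 0xF2 = 11110010 → 4-byte char (#3). Advance 4.
Byte at offset 12: 0xEF = 11101111 → 3-byte char (#4). Advance 3.
Byte at offset 15: 0xF0 = 11110000 → 4-byte char (#5). Advance 4.
Byte at offset 19: 0xF0 = 11110000 → 4-byte char (#6). Advance 4.
Byte at offset 23: 0xE8 = 11101000 → 3-byte char (#7). Advance 3.
Byte at offset 26: 0xC8 = 11001000 → 2-byte char (#8). Advance 2.
Byte at offset 28: 0xF1 = 11110001 → 4-byte char (#9). Advance 4.
Byte at offset 32: 0xF0 = 11110000 → 4-byte char (#10). Advance 4.
Byte at offset 36: 0xF3 = 11110011 → 4-byte char (#11). Advance 4.
Byte at offset 40: 0xE0 = 11100000 → 3-byte char (#12). Advance 3.
Reached end at offset 43 after 12 code points.

12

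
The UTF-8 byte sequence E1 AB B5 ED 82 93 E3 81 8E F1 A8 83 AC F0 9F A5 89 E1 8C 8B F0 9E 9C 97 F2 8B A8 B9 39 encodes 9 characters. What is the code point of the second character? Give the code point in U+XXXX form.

Offset 0: leading byte 0xE1 = 11100001 → 3-byte char #1 = E1 AB B5.
Offset 3: leading byte 0xED = 11101101 → 3-byte char #2 = ED 82 93.
Leading byte 0xED = 11101101 matches 1110xxxx → 3-byte sequence.
Byte 1: 0xED = 11101101, payload 1101 (4 bits).
Byte 2: 0x82 = 10000010 (10xxxxxx ✓), payload 000010.
Byte 3: 0x93 = 10010011 (10xxxxxx ✓), payload 010011.
Concatenate: 1101000010010011 = 0xD093 (16 bits → U+D093).

U+D093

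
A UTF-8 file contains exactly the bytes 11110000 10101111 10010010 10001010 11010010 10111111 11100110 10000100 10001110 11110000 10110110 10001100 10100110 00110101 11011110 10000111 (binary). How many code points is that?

Byte at offset 0: 0xF0 = 11110000 → 4-byte char (#1). Advance 4.
Byte at offset 4: 0xD2 = 11010010 → 2-byte char (#2). Advance 2.
Byte at offset 6: 0xE6 = 11100110 → 3-byte char (#3). Advance 3.
Byte at offset 9: 0xF0 = 11110000 → 4-byte char (#4). Advance 4.
Byte at offset 13: 0x35 = 00110101 → 1-byte char (#5). Advance 1.
Byte at offset 14: 0xDE = 11011110 → 2-byte char (#6). Advance 2.
Reached end at offset 16 after 6 code points.

6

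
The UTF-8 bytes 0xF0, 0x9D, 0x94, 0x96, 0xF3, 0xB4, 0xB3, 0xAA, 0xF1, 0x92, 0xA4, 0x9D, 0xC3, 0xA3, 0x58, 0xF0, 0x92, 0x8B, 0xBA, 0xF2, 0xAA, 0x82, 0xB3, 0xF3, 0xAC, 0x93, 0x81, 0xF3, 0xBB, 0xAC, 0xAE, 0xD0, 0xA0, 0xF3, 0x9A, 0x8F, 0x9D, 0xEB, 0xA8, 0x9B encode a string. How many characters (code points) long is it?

Byte at offset 0: 0xF0 = 11110000 → 4-byte char (#1). Advance 4.
Byte at offset 4: 0xF3 = 11110011 → 4-byte char (#2). Advance 4.
Byte at offset 8: 0xF1 = 11110001 → 4-byte char (#3). Advance 4.
Byte at offset 12: 0xC3 = 11000011 → 2-byte char (#4). Advance 2.
Byte at offset 14: 0x58 = 01011000 → 1-byte char (#5). Advance 1.
Byte at offset 15: 0xF0 = 11110000 → 4-byte char (#6). Advance 4.
Byte at offset 19: 0xF2 = 11110010 → 4-byte char (#7). Advance 4.
Byte at offset 23: 0xF3 = 11110011 → 4-byte char (#8). Advance 4.
Byte at offset 27: 0xF3 = 11110011 → 4-byte char (#9). Advance 4.
Byte at offset 31: 0xD0 = 11010000 → 2-byte char (#10). Advance 2.
Byte at offset 33: 0xF3 = 11110011 → 4-byte char (#11). Advance 4.
Byte at offset 37: 0xEB = 11101011 → 3-byte char (#12). Advance 3.
Reached end at offset 40 after 12 code points.

12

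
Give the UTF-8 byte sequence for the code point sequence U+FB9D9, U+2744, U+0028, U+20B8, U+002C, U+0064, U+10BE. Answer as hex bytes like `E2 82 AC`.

U+FB9D9: 4-byte form → F3 BB A7 99.
U+2744: 3-byte form → E2 9D 84.
U+0028: 1-byte form → 28.
U+20B8: 3-byte form → E2 82 B8.
U+002C: 1-byte form → 2C.
U+0064: 1-byte form → 64.
U+10BE: 3-byte form → E1 82 BE.
Concatenated (16 bytes): F3 BB A7 99 E2 9D 84 28 E2 82 B8 2C 64 E1 82 BE.

F3 BB A7 99 E2 9D 84 28 E2 82 B8 2C 64 E1 82 BE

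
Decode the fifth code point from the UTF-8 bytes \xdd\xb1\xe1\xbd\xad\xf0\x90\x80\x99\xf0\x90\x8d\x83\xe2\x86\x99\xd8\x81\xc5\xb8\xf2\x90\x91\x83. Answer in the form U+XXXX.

Offset 0: leading byte 0xDD = 11011101 → 2-byte char #1 = DD B1.
Offset 2: leading byte 0xE1 = 11100001 → 3-byte char #2 = E1 BD AD.
Offset 5: leading byte 0xF0 = 11110000 → 4-byte char #3 = F0 90 80 99.
Offset 9: leading byte 0xF0 = 11110000 → 4-byte char #4 = F0 90 8D 83.
Offset 13: leading byte 0xE2 = 11100010 → 3-byte char #5 = E2 86 99.
Leading byte 0xE2 = 11100010 matches 1110xxxx → 3-byte sequence.
Byte 1: 0xE2 = 11100010, payload 0010 (4 bits).
Byte 2: 0x86 = 10000110 (10xxxxxx ✓), payload 000110.
Byte 3: 0x99 = 10011001 (10xxxxxx ✓), payload 011001.
Concatenate: 0010000110011001 = 0x2199 (16 bits → U+2199).

U+2199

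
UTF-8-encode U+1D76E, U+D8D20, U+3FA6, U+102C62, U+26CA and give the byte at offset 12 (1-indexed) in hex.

0xF4

1-indexed offset 12 is 0-indexed offset 11.
U+1D76E → 4-byte form F0 9D 9D AE at offsets 0–3.
U+D8D20 → 4-byte form F3 98 B4 A0 at offsets 4–7.
U+3FA6 → 3-byte form E3 BE A6 at offsets 8–10.
U+102C62 → 4-byte form F4 82 B1 A2 at offsets 11–14.
Offset 11 falls in char 4's range; it's byte 1 of F4 82 B1 A2 = 0xF4.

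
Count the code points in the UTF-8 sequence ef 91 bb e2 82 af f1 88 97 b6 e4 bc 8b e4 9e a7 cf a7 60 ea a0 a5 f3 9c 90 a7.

Byte at offset 0: 0xEF = 11101111 → 3-byte char (#1). Advance 3.
Byte at offset 3: 0xE2 = 11100010 → 3-byte char (#2). Advance 3.
Byte at offset 6: 0xF1 = 11110001 → 4-byte char (#3). Advance 4.
Byte at offset 10: 0xE4 = 11100100 → 3-byte char (#4). Advance 3.
Byte at offset 13: 0xE4 = 11100100 → 3-byte char (#5). Advance 3.
Byte at offset 16: 0xCF = 11001111 → 2-byte char (#6). Advance 2.
Byte at offset 18: 0x60 = 01100000 → 1-byte char (#7). Advance 1.
Byte at offset 19: 0xEA = 11101010 → 3-byte char (#8). Advance 3.
Byte at offset 22: 0xF3 = 11110011 → 4-byte char (#9). Advance 4.
Reached end at offset 26 after 9 code points.

9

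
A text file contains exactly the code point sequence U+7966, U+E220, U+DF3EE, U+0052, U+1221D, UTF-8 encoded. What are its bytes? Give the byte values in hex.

U+7966: 3-byte form → E7 A5 A6.
U+E220: 3-byte form → EE 88 A0.
U+DF3EE: 4-byte form → F3 9F 8F AE.
U+0052: 1-byte form → 52.
U+1221D: 4-byte form → F0 92 88 9D.
Concatenated (15 bytes): E7 A5 A6 EE 88 A0 F3 9F 8F AE 52 F0 92 88 9D.

E7 A5 A6 EE 88 A0 F3 9F 8F AE 52 F0 92 88 9D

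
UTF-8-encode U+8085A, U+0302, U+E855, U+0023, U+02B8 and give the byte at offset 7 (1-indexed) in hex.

0xEE

1-indexed offset 7 is 0-indexed offset 6.
U+8085A → 4-byte form F2 80 A1 9A at offsets 0–3.
U+0302 → 2-byte form CC 82 at offsets 4–5.
U+E855 → 3-byte form EE A1 95 at offsets 6–8.
Offset 6 falls in char 3's range; it's byte 1 of EE A1 95 = 0xEE.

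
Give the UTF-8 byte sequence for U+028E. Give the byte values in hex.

U+028E = 0x28E = 654 decimal. In range U+0080–U+07FF → 2-byte form: 110xxxxx 10xxxxxx.
Binary (11 bits): 01010001110.
Split 5+6: 01010 | 001110.
Byte 1: 11001010 = 0xCA.
Byte 2: 10001110 = 0x8E.

CA 8E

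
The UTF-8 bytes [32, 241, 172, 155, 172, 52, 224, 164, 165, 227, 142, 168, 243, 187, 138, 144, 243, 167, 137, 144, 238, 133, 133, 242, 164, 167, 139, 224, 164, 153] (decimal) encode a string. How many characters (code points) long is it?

Byte at offset 0: 0x20 = 00100000 → 1-byte char (#1). Advance 1.
Byte at offset 1: 0xF1 = 11110001 → 4-byte char (#2). Advance 4.
Byte at offset 5: 0x34 = 00110100 → 1-byte char (#3). Advance 1.
Byte at offset 6: 0xE0 = 11100000 → 3-byte char (#4). Advance 3.
Byte at offset 9: 0xE3 = 11100011 → 3-byte char (#5). Advance 3.
Byte at offset 12: 0xF3 = 11110011 → 4-byte char (#6). Advance 4.
Byte at offset 16: 0xF3 = 11110011 → 4-byte char (#7). Advance 4.
Byte at offset 20: 0xEE = 11101110 → 3-byte char (#8). Advance 3.
Byte at offset 23: 0xF2 = 11110010 → 4-byte char (#9). Advance 4.
Byte at offset 27: 0xE0 = 11100000 → 3-byte char (#10). Advance 3.
Reached end at offset 30 after 10 code points.

10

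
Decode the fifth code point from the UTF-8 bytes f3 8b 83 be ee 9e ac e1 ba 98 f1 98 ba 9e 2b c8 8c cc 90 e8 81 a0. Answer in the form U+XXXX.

U+002B

Offset 0: leading byte 0xF3 = 11110011 → 4-byte char #1 = F3 8B 83 BE.
Offset 4: leading byte 0xEE = 11101110 → 3-byte char #2 = EE 9E AC.
Offset 7: leading byte 0xE1 = 11100001 → 3-byte char #3 = E1 BA 98.
Offset 10: leading byte 0xF1 = 11110001 → 4-byte char #4 = F1 98 BA 9E.
Offset 14: leading byte 0x2B = 00101011 → 1-byte char #5 = 2B.
Leading byte 0x2B = 00101011 matches 0xxxxxxx → 1-byte sequence.
Byte 1: 0x2B = 00101011, payload 0101011 (7 bits).
Concatenate: 0101011 = 0x2B (7 bits → U+002B).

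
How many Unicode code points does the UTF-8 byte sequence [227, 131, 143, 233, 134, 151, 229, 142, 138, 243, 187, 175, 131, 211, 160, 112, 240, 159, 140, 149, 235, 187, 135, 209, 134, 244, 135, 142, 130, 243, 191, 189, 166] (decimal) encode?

Byte at offset 0: 0xE3 = 11100011 → 3-byte char (#1). Advance 3.
Byte at offset 3: 0xE9 = 11101001 → 3-byte char (#2). Advance 3.
Byte at offset 6: 0xE5 = 11100101 → 3-byte char (#3). Advance 3.
Byte at offset 9: 0xF3 = 11110011 → 4-byte char (#4). Advance 4.
Byte at offset 13: 0xD3 = 11010011 → 2-byte char (#5). Advance 2.
Byte at offset 15: 0x70 = 01110000 → 1-byte char (#6). Advance 1.
Byte at offset 16: 0xF0 = 11110000 → 4-byte char (#7). Advance 4.
Byte at offset 20: 0xEB = 11101011 → 3-byte char (#8). Advance 3.
Byte at offset 23: 0xD1 = 11010001 → 2-byte char (#9). Advance 2.
Byte at offset 25: 0xF4 = 11110100 → 4-byte char (#10). Advance 4.
Byte at offset 29: 0xF3 = 11110011 → 4-byte char (#11). Advance 4.
Reached end at offset 33 after 11 code points.

11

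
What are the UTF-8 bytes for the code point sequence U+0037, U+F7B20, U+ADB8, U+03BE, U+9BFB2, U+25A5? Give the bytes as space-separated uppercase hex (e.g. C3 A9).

U+0037: 1-byte form → 37.
U+F7B20: 4-byte form → F3 B7 AC A0.
U+ADB8: 3-byte form → EA B6 B8.
U+03BE: 2-byte form → CE BE.
U+9BFB2: 4-byte form → F2 9B BE B2.
U+25A5: 3-byte form → E2 96 A5.
Concatenated (17 bytes): 37 F3 B7 AC A0 EA B6 B8 CE BE F2 9B BE B2 E2 96 A5.

37 F3 B7 AC A0 EA B6 B8 CE BE F2 9B BE B2 E2 96 A5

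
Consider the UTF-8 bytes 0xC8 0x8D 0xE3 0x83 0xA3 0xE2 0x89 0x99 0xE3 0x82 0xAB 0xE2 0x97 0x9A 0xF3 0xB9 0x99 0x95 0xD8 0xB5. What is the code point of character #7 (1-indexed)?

U+0635

Offset 0: leading byte 0xC8 = 11001000 → 2-byte char #1 = C8 8D.
Offset 2: leading byte 0xE3 = 11100011 → 3-byte char #2 = E3 83 A3.
Offset 5: leading byte 0xE2 = 11100010 → 3-byte char #3 = E2 89 99.
Offset 8: leading byte 0xE3 = 11100011 → 3-byte char #4 = E3 82 AB.
Offset 11: leading byte 0xE2 = 11100010 → 3-byte char #5 = E2 97 9A.
Offset 14: leading byte 0xF3 = 11110011 → 4-byte char #6 = F3 B9 99 95.
Offset 18: leading byte 0xD8 = 11011000 → 2-byte char #7 = D8 B5.
Leading byte 0xD8 = 11011000 matches 110xxxxx → 2-byte sequence.
Byte 1: 0xD8 = 11011000, payload 11000 (5 bits).
Byte 2: 0xB5 = 10110101 (10xxxxxx ✓), payload 110101.
Concatenate: 11000110101 = 0x635 (11 bits → U+0635).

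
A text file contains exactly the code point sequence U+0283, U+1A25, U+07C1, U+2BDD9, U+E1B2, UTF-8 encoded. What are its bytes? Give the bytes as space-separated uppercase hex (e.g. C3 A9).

U+0283: 2-byte form → CA 83.
U+1A25: 3-byte form → E1 A8 A5.
U+07C1: 2-byte form → DF 81.
U+2BDD9: 4-byte form → F0 AB B7 99.
U+E1B2: 3-byte form → EE 86 B2.
Concatenated (14 bytes): CA 83 E1 A8 A5 DF 81 F0 AB B7 99 EE 86 B2.

CA 83 E1 A8 A5 DF 81 F0 AB B7 99 EE 86 B2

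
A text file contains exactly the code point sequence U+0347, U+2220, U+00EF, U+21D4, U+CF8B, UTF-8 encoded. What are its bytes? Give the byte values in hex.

U+0347: 2-byte form → CD 87.
U+2220: 3-byte form → E2 88 A0.
U+00EF: 2-byte form → C3 AF.
U+21D4: 3-byte form → E2 87 94.
U+CF8B: 3-byte form → EC BE 8B.
Concatenated (13 bytes): CD 87 E2 88 A0 C3 AF E2 87 94 EC BE 8B.

CD 87 E2 88 A0 C3 AF E2 87 94 EC BE 8B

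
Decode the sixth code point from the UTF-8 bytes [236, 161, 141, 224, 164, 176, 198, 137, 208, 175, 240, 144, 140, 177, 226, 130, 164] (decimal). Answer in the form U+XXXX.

U+20A4

Offset 0: leading byte 0xEC = 11101100 → 3-byte char #1 = EC A1 8D.
Offset 3: leading byte 0xE0 = 11100000 → 3-byte char #2 = E0 A4 B0.
Offset 6: leading byte 0xC6 = 11000110 → 2-byte char #3 = C6 89.
Offset 8: leading byte 0xD0 = 11010000 → 2-byte char #4 = D0 AF.
Offset 10: leading byte 0xF0 = 11110000 → 4-byte char #5 = F0 90 8C B1.
Offset 14: leading byte 0xE2 = 11100010 → 3-byte char #6 = E2 82 A4.
Leading byte 0xE2 = 11100010 matches 1110xxxx → 3-byte sequence.
Byte 1: 0xE2 = 11100010, payload 0010 (4 bits).
Byte 2: 0x82 = 10000010 (10xxxxxx ✓), payload 000010.
Byte 3: 0xA4 = 10100100 (10xxxxxx ✓), payload 100100.
Concatenate: 0010000010100100 = 0x20A4 (16 bits → U+20A4).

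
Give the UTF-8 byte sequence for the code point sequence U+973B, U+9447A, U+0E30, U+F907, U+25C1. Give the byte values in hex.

E9 9C BB F2 94 91 BA E0 B8 B0 EF A4 87 E2 97 81

U+973B: 3-byte form → E9 9C BB.
U+9447A: 4-byte form → F2 94 91 BA.
U+0E30: 3-byte form → E0 B8 B0.
U+F907: 3-byte form → EF A4 87.
U+25C1: 3-byte form → E2 97 81.
Concatenated (16 bytes): E9 9C BB F2 94 91 BA E0 B8 B0 EF A4 87 E2 97 81.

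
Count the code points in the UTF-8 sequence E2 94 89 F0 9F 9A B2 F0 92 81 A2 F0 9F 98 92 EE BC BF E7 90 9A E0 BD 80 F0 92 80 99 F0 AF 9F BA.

9

Byte at offset 0: 0xE2 = 11100010 → 3-byte char (#1). Advance 3.
Byte at offset 3: 0xF0 = 11110000 → 4-byte char (#2). Advance 4.
Byte at offset 7: 0xF0 = 11110000 → 4-byte char (#3). Advance 4.
Byte at offset 11: 0xF0 = 11110000 → 4-byte char (#4). Advance 4.
Byte at offset 15: 0xEE = 11101110 → 3-byte char (#5). Advance 3.
Byte at offset 18: 0xE7 = 11100111 → 3-byte char (#6). Advance 3.
Byte at offset 21: 0xE0 = 11100000 → 3-byte char (#7). Advance 3.
Byte at offset 24: 0xF0 = 11110000 → 4-byte char (#8). Advance 4.
Byte at offset 28: 0xF0 = 11110000 → 4-byte char (#9). Advance 4.
Reached end at offset 32 after 9 code points.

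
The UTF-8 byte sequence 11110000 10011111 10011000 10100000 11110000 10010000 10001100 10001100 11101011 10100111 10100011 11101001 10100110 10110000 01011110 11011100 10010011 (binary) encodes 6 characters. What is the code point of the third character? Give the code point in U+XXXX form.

U+B9E3

Offset 0: leading byte 0xF0 = 11110000 → 4-byte char #1 = F0 9F 98 A0.
Offset 4: leading byte 0xF0 = 11110000 → 4-byte char #2 = F0 90 8C 8C.
Offset 8: leading byte 0xEB = 11101011 → 3-byte char #3 = EB A7 A3.
Leading byte 0xEB = 11101011 matches 1110xxxx → 3-byte sequence.
Byte 1: 0xEB = 11101011, payload 1011 (4 bits).
Byte 2: 0xA7 = 10100111 (10xxxxxx ✓), payload 100111.
Byte 3: 0xA3 = 10100011 (10xxxxxx ✓), payload 100011.
Concatenate: 1011100111100011 = 0xB9E3 (16 bits → U+B9E3).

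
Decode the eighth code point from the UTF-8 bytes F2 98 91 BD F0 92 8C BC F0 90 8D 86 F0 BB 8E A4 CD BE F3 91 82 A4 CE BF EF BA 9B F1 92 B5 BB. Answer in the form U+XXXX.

U+FE9B

Offset 0: leading byte 0xF2 = 11110010 → 4-byte char #1 = F2 98 91 BD.
Offset 4: leading byte 0xF0 = 11110000 → 4-byte char #2 = F0 92 8C BC.
Offset 8: leading byte 0xF0 = 11110000 → 4-byte char #3 = F0 90 8D 86.
Offset 12: leading byte 0xF0 = 11110000 → 4-byte char #4 = F0 BB 8E A4.
Offset 16: leading byte 0xCD = 11001101 → 2-byte char #5 = CD BE.
Offset 18: leading byte 0xF3 = 11110011 → 4-byte char #6 = F3 91 82 A4.
Offset 22: leading byte 0xCE = 11001110 → 2-byte char #7 = CE BF.
Offset 24: leading byte 0xEF = 11101111 → 3-byte char #8 = EF BA 9B.
Leading byte 0xEF = 11101111 matches 1110xxxx → 3-byte sequence.
Byte 1: 0xEF = 11101111, payload 1111 (4 bits).
Byte 2: 0xBA = 10111010 (10xxxxxx ✓), payload 111010.
Byte 3: 0x9B = 10011011 (10xxxxxx ✓), payload 011011.
Concatenate: 1111111010011011 = 0xFE9B (16 bits → U+FE9B).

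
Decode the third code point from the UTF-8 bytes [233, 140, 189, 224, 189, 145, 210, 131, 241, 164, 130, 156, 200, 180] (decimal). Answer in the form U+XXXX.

U+0483

Offset 0: leading byte 0xE9 = 11101001 → 3-byte char #1 = E9 8C BD.
Offset 3: leading byte 0xE0 = 11100000 → 3-byte char #2 = E0 BD 91.
Offset 6: leading byte 0xD2 = 11010010 → 2-byte char #3 = D2 83.
Leading byte 0xD2 = 11010010 matches 110xxxxx → 2-byte sequence.
Byte 1: 0xD2 = 11010010, payload 10010 (5 bits).
Byte 2: 0x83 = 10000011 (10xxxxxx ✓), payload 000011.
Concatenate: 10010000011 = 0x483 (11 bits → U+0483).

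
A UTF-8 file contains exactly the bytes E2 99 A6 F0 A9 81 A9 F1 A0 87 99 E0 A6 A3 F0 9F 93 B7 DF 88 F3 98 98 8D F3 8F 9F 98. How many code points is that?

8

Byte at offset 0: 0xE2 = 11100010 → 3-byte char (#1). Advance 3.
Byte at offset 3: 0xF0 = 11110000 → 4-byte char (#2). Advance 4.
Byte at offset 7: 0xF1 = 11110001 → 4-byte char (#3). Advance 4.
Byte at offset 11: 0xE0 = 11100000 → 3-byte char (#4). Advance 3.
Byte at offset 14: 0xF0 = 11110000 → 4-byte char (#5). Advance 4.
Byte at offset 18: 0xDF = 11011111 → 2-byte char (#6). Advance 2.
Byte at offset 20: 0xF3 = 11110011 → 4-byte char (#7). Advance 4.
Byte at offset 24: 0xF3 = 11110011 → 4-byte char (#8). Advance 4.
Reached end at offset 28 after 8 code points.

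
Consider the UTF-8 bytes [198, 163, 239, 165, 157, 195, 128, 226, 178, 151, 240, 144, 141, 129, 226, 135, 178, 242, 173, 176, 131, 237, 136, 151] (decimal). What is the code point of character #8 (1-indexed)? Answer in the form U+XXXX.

Offset 0: leading byte 0xC6 = 11000110 → 2-byte char #1 = C6 A3.
Offset 2: leading byte 0xEF = 11101111 → 3-byte char #2 = EF A5 9D.
Offset 5: leading byte 0xC3 = 11000011 → 2-byte char #3 = C3 80.
Offset 7: leading byte 0xE2 = 11100010 → 3-byte char #4 = E2 B2 97.
Offset 10: leading byte 0xF0 = 11110000 → 4-byte char #5 = F0 90 8D 81.
Offset 14: leading byte 0xE2 = 11100010 → 3-byte char #6 = E2 87 B2.
Offset 17: leading byte 0xF2 = 11110010 → 4-byte char #7 = F2 AD B0 83.
Offset 21: leading byte 0xED = 11101101 → 3-byte char #8 = ED 88 97.
Leading byte 0xED = 11101101 matches 1110xxxx → 3-byte sequence.
Byte 1: 0xED = 11101101, payload 1101 (4 bits).
Byte 2: 0x88 = 10001000 (10xxxxxx ✓), payload 001000.
Byte 3: 0x97 = 10010111 (10xxxxxx ✓), payload 010111.
Concatenate: 1101001000010111 = 0xD217 (16 bits → U+D217).

U+D217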